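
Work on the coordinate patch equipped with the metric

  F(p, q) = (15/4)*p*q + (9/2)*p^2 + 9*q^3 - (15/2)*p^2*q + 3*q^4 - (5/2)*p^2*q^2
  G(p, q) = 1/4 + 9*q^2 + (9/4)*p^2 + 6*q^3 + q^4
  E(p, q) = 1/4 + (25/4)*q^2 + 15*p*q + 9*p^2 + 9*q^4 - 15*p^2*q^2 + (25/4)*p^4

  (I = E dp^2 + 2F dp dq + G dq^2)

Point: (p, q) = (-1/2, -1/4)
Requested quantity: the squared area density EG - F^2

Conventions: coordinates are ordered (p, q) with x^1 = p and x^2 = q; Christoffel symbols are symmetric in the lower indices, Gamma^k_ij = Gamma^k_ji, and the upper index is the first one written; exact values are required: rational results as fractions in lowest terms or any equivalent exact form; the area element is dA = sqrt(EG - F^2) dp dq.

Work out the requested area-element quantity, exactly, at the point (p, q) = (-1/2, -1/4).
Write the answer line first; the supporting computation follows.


Answer: EG - F^2 = 45569/16384

E = 1269/256, F = 485/256, G = 329/256; EG - F^2 = 45569/16384


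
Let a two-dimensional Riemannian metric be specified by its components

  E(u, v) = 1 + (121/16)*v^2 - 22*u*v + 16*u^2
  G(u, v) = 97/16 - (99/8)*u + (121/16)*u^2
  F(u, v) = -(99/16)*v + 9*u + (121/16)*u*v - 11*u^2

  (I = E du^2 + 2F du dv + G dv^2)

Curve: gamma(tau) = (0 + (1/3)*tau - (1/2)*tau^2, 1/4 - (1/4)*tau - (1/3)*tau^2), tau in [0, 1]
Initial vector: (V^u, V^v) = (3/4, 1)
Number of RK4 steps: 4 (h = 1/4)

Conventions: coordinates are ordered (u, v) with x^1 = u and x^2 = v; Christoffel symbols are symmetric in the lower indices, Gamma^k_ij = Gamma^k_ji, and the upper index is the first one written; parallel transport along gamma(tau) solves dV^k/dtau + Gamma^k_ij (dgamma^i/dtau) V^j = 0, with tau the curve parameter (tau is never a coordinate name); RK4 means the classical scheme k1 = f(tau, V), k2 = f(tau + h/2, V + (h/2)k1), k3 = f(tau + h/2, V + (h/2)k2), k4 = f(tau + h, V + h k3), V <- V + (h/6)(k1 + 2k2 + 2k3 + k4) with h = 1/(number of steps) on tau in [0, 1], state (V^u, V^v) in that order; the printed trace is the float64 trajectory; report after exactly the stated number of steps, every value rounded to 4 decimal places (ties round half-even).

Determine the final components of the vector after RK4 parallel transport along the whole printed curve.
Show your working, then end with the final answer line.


gamma'(tau) = (1/3 - tau, -1/4 - (2/3)*tau); f(tau, V)^k = -Gamma^k_ij(gamma(tau)) gamma'^i(tau) V^j; h = 1/4; intermediate values shown to 6 dp
curve data and Christoffel symbols at the stage parameters:
  tau = 0.000000: gamma = (0.000000, 0.250000), gamma' = (0.333333, -0.250000); Gamma_uuu = -0.420801, Gamma_uuv = 0.289301, Gamma_uvv = 0.000000, Gamma_vuu = 1.377167, Gamma_vuv = -0.946802, Gamma_vvv = 0.000000
  tau = 0.125000: gamma = (0.033854, 0.213542), gamma' = (0.208333, -0.333333); Gamma_uuu = -0.308603, Gamma_uuv = 0.212165, Gamma_uvv = 0.000000, Gamma_vuu = 1.473201, Gamma_vuv = -1.012826, Gamma_vvv = 0.000000
  tau = 0.250000: gamma = (0.052083, 0.166667), gamma' = (0.083333, -0.416667); Gamma_uuu = -0.181786, Gamma_uuv = 0.124978, Gamma_uvv = 0.000000, Gamma_vuu = 1.531923, Gamma_vuv = -1.053197, Gamma_vvv = 0.000000
  tau = 0.375000: gamma = (0.054688, 0.109375), gamma' = (-0.041667, -0.500000); Gamma_uuu = -0.060595, Gamma_uuv = 0.041659, Gamma_uvv = 0.000000, Gamma_vuu = 1.550933, Gamma_vuv = -1.066266, Gamma_vvv = 0.000000
  tau = 0.500000: gamma = (0.041667, 0.041667), gamma' = (-0.166667, -0.583333); Gamma_uuu = 0.037452, Gamma_uuv = -0.025748, Gamma_uvv = 0.000000, Gamma_vuu = 1.535521, Gamma_vuv = -1.055670, Gamma_vvv = 0.000000
  tau = 0.625000: gamma = (0.013021, -0.036458), gamma' = (-0.291667, -0.666667); Gamma_uuu = 0.102833, Gamma_uuv = -0.070698, Gamma_uvv = 0.000000, Gamma_vuu = 1.494597, Gamma_vuv = -1.027536, Gamma_vvv = 0.000000
  tau = 0.750000: gamma = (-0.031250, -0.125000), gamma' = (-0.416667, -0.750000); Gamma_uuu = 0.134523, Gamma_uuv = -0.092485, Gamma_uvv = 0.000000, Gamma_vuu = 1.436515, Gamma_vuv = -0.987604, Gamma_vvv = 0.000000
  tau = 0.875000: gamma = (-0.091146, -0.223958), gamma' = (-0.541667, -0.833333); Gamma_uuu = 0.137391, Gamma_uuv = -0.094456, Gamma_uvv = 0.000000, Gamma_vuu = 1.367147, Gamma_vuv = -0.939913, Gamma_vvv = 0.000000
  tau = 1.000000: gamma = (-0.166667, -0.333333), gamma' = (-0.666667, -0.916667); Gamma_uuu = 0.119082, Gamma_uuv = -0.081869, Gamma_uvv = 0.000000, Gamma_vuu = 1.290056, Gamma_vuv = -0.886913, Gamma_vvv = 0.000000
step 0: V^u = 0.7500, V^v = 1.0000
step 1: k1 = (0.063011, -0.206216), k2 = (0.059262, -0.282904), k3 = (0.059623, -0.284625), k4 = (0.041745, -0.351792); V <- V + (h/6)(k1 + 2k2 + 2k3 + k4): V^u = 0.7643, V^v = 0.9295
step 2: k1 = (0.041696, -0.351379), k2 = (0.015622, -0.399854), k3 = (0.015552, -0.398058), k4 = (-0.010304, -0.422475); V <- V + (h/6)(k1 + 2k2 + 2k3 + k4): V^u = 0.7682, V^v = 0.8307
step 3: k1 = (-0.010308, -0.422619), k2 = (-0.029184, -0.424164), k3 = (-0.029139, -0.423519), k4 = (-0.038061, -0.406438); V <- V + (h/6)(k1 + 2k2 + 2k3 + k4): V^u = 0.7613, V^v = 0.7255
step 4: k1 = (-0.038093, -0.406782), k2 = (-0.037768, -0.375818), k3 = (-0.037966, -0.377791), k4 = (-0.031180, -0.337786); V <- V + (h/6)(k1 + 2k2 + 2k3 + k4): V^u = 0.7521, V^v = 0.6317

Answer: V^u = 0.7521, V^v = 0.6317


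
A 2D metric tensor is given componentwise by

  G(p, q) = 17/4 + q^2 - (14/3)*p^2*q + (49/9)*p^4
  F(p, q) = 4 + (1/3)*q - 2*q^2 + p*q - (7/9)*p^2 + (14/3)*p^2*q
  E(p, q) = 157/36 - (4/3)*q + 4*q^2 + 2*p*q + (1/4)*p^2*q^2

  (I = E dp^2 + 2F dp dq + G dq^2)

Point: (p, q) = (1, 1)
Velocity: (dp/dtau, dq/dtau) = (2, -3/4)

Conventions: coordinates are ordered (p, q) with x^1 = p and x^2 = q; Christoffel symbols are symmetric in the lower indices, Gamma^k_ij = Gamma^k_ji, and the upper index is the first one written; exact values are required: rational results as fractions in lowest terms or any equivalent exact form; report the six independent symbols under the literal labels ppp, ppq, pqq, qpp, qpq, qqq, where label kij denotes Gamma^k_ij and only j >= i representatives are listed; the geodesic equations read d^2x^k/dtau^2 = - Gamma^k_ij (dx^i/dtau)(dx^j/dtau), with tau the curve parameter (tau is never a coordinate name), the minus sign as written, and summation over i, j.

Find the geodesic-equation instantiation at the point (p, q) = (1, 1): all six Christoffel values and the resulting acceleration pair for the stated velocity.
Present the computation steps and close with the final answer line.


E = 167/18, F = 65/9, G = 217/36 at the point
E_p = 5/2, E_q = 55/6, F_p = 79/9, F_q = 2, G_p = 112/9, G_q = -8/3
EG - F^2 = 271/72;  g^inv = (72/271) * [[217/36, -65/9], [-65/9, 167/18]]
first-kind symbols [ij,l] = (1/2)(d_i g_jl + d_j g_il - d_l g_ij): [pp,p] = E_p/2 = 5/4, [pp,q] = F_p - E_q/2 = 151/36, [pq,p] = E_q/2 = 55/12, [pq,q] = G_p/2 = 56/9, [qq,p] = F_q - G_p/2 = -38/9, [qq,q] = G_q/2 = -4/3
Gamma^p_ij = (G*[ij,p] - F*[ij,q])/(EG - F^2), Gamma^q_ij = (E*[ij,q] - F*[ij,p])/(EG - F^2)
Gamma_ppp = -29495/4878, Gamma_ppq = -22435/4878, Gamma_pqq = -10252/2439, Gamma_qpp = 19367/2439, Gamma_qpq = 15958/2439, Gamma_qqq = 11744/2439
d^2p/dtau^2 = -(Gamma_ppp*(2)^2 + 2*Gamma_ppq*(2)*(-3/4) + Gamma_pqq*(-3/4)^2) = 124417/9756
d^2q/dtau^2 = -(Gamma_qpp*(2)^2 + 2*Gamma_qpq*(2)*(-3/4) + Gamma_qqq*(-3/4)^2) = -36200/2439

Answer: Gamma_ppp = -29495/4878, Gamma_ppq = -22435/4878, Gamma_pqq = -10252/2439, Gamma_qpp = 19367/2439, Gamma_qpq = 15958/2439, Gamma_qqq = 11744/2439; accelerations (d^2p/dtau^2, d^2q/dtau^2) = (124417/9756, -36200/2439)


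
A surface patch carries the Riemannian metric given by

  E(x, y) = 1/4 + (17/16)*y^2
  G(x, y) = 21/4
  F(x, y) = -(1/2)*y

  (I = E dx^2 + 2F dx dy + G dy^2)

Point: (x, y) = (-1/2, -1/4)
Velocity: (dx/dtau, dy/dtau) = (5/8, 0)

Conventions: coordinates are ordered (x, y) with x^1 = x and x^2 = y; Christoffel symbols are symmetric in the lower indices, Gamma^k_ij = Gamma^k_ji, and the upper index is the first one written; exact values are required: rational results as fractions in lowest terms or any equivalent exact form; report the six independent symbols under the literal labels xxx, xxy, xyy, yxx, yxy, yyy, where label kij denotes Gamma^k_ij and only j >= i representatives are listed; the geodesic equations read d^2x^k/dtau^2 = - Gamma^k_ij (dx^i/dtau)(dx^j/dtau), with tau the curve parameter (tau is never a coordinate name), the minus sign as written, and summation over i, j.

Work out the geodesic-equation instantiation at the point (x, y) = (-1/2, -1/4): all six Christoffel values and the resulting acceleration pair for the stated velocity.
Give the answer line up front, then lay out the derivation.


Answer: Gamma_xxx = -34/1685, Gamma_xxy = -1428/1685, Gamma_xyy = -2688/1685, Gamma_yxx = 1377/26960, Gamma_yxy = 34/1685, Gamma_yyy = 64/1685; accelerations (d^2x/dtau^2, d^2y/dtau^2) = (85/10784, -6885/345088)

E = 81/256, F = 1/8, G = 21/4 at the point
E_x = 0, E_y = -17/32, F_x = 0, F_y = -1/2, G_x = 0, G_y = 0
EG - F^2 = 1685/1024;  g^inv = (1024/1685) * [[21/4, -1/8], [-1/8, 81/256]]
first-kind symbols [ij,l] = (1/2)(d_i g_jl + d_j g_il - d_l g_ij): [xx,x] = E_x/2 = 0, [xx,y] = F_x - E_y/2 = 17/64, [xy,x] = E_y/2 = -17/64, [xy,y] = G_x/2 = 0, [yy,x] = F_y - G_x/2 = -1/2, [yy,y] = G_y/2 = 0
Gamma^x_ij = (G*[ij,x] - F*[ij,y])/(EG - F^2), Gamma^y_ij = (E*[ij,y] - F*[ij,x])/(EG - F^2)
Gamma_xxx = -34/1685, Gamma_xxy = -1428/1685, Gamma_xyy = -2688/1685, Gamma_yxx = 1377/26960, Gamma_yxy = 34/1685, Gamma_yyy = 64/1685
d^2x/dtau^2 = -(Gamma_xxx*(5/8)^2 + 2*Gamma_xxy*(5/8)*(0) + Gamma_xyy*(0)^2) = 85/10784
d^2y/dtau^2 = -(Gamma_yxx*(5/8)^2 + 2*Gamma_yxy*(5/8)*(0) + Gamma_yyy*(0)^2) = -6885/345088


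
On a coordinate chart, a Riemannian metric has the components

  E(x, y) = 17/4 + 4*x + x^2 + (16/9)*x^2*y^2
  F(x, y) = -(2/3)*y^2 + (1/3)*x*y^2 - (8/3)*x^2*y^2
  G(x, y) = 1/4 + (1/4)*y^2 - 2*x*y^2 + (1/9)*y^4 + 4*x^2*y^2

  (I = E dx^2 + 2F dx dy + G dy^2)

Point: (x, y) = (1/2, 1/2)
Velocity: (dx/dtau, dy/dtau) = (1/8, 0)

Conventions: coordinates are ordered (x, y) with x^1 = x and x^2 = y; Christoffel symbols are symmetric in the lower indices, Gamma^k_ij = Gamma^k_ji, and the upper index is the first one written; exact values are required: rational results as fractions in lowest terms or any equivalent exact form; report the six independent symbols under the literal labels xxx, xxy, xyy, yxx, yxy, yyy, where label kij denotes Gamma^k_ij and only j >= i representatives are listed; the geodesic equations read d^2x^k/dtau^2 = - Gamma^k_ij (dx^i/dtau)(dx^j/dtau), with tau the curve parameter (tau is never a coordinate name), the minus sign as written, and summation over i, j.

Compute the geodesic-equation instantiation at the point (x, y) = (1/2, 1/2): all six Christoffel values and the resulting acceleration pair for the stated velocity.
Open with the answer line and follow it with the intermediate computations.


Answer: Gamma_xxx = 470/1501, Gamma_xxy = 746/10507, Gamma_xyy = -2115/10507, Gamma_yxx = -3356/1501, Gamma_yxy = 1272/1501, Gamma_yyy = 442/1501; accelerations (d^2x/dtau^2, d^2y/dtau^2) = (-235/48032, 839/24016)

E = 119/18, F = -7/24, G = 23/72 at the point
E_x = 49/9, E_y = 4/9, F_x = -7/12, F_y = -7/6, G_x = 1/2, G_y = 11/36
EG - F^2 = 10507/5184;  g^inv = (5184/10507) * [[23/72, 7/24], [7/24, 119/18]]
first-kind symbols [ij,l] = (1/2)(d_i g_jl + d_j g_il - d_l g_ij): [xx,x] = E_x/2 = 49/18, [xx,y] = F_x - E_y/2 = -29/36, [xy,x] = E_y/2 = 2/9, [xy,y] = G_x/2 = 1/4, [yy,x] = F_y - G_x/2 = -17/12, [yy,y] = G_y/2 = 11/72
Gamma^x_ij = (G*[ij,x] - F*[ij,y])/(EG - F^2), Gamma^y_ij = (E*[ij,y] - F*[ij,x])/(EG - F^2)
Gamma_xxx = 470/1501, Gamma_xxy = 746/10507, Gamma_xyy = -2115/10507, Gamma_yxx = -3356/1501, Gamma_yxy = 1272/1501, Gamma_yyy = 442/1501
d^2x/dtau^2 = -(Gamma_xxx*(1/8)^2 + 2*Gamma_xxy*(1/8)*(0) + Gamma_xyy*(0)^2) = -235/48032
d^2y/dtau^2 = -(Gamma_yxx*(1/8)^2 + 2*Gamma_yxy*(1/8)*(0) + Gamma_yyy*(0)^2) = 839/24016


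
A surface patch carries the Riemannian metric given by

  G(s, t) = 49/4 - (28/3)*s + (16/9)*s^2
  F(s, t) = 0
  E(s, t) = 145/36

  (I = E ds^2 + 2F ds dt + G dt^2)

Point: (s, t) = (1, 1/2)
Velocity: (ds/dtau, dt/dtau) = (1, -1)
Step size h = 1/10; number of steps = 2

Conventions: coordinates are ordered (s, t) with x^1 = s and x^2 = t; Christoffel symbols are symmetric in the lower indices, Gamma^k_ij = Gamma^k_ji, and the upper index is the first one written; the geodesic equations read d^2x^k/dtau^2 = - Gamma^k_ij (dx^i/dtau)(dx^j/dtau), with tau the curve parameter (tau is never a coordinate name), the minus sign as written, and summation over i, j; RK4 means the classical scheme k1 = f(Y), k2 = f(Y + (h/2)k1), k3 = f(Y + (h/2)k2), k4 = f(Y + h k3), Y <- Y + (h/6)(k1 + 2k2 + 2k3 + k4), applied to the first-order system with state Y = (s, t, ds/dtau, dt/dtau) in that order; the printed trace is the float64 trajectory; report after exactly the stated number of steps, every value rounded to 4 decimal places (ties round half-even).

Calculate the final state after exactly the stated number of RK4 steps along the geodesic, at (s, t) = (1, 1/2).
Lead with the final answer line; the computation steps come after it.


Answer: s = 1.1837, t = 0.2737, ds/dtau = 0.8270, dt/dtau = -1.2712

f(Y) = (ds/dtau, dt/dtau, -Gamma^s_ij Y'^i Y'^j, -Gamma^t_ij Y'^i Y'^j) with the Gammas evaluated at the stage position; h = 0.100000; intermediate values shown to 6 dp
step 0: s = 1.0000, t = 0.5000, ds/dtau = 1.0000, dt/dtau = -1.0000
step 1:
  k1: at (s, t) = (1.000000, 0.500000), (ds/dtau, dt/dtau) = (1.000000, -1.000000); Gamma_sss = 0.000000, Gamma_sst = 0.000000, Gamma_stt = 0.717241, Gamma_tss = 0.000000, Gamma_tst = -0.615385, Gamma_ttt = 0.000000; k1 = (1.000000, -1.000000, -0.717241, -1.230769)
  k2: at (s, t) = (1.050000, 0.450000), (ds/dtau, dt/dtau) = (0.964138, -1.061538); Gamma_sss = 0.000000, Gamma_sst = 0.000000, Gamma_stt = 0.695172, Gamma_tss = 0.000000, Gamma_tst = -0.634921, Gamma_ttt = 0.000000; k2 = (0.964138, -1.061538, -0.783365, -1.299644)
  k3: at (s, t) = (1.048207, 0.446923), (ds/dtau, dt/dtau) = (0.960832, -1.064982); Gamma_sss = 0.000000, Gamma_sst = 0.000000, Gamma_stt = 0.695964, Gamma_tss = 0.000000, Gamma_tst = -0.634199, Gamma_ttt = 0.000000; k3 = (0.960832, -1.064982, -0.789353, -1.297911)
  k4: at (s, t) = (1.096083, 0.393502), (ds/dtau, dt/dtau) = (0.921065, -1.129791); Gamma_sss = 0.000000, Gamma_sst = 0.000000, Gamma_stt = 0.674832, Gamma_tss = 0.000000, Gamma_tst = -0.654058, Gamma_ttt = 0.000000; k4 = (0.921065, -1.129791, -0.861375, -1.361239)
  Y <- Y + (h/6)(k1 + 2k2 + 2k3 + k4): s = 1.0962, t = 0.3936, ds/dtau = 0.9213, dt/dtau = -1.1298
step 2:
  k1: at (s, t) = (1.096183, 0.393619), (ds/dtau, dt/dtau) = (0.921266, -1.129785); Gamma_sss = 0.000000, Gamma_sst = 0.000000, Gamma_stt = 0.674788, Gamma_tss = 0.000000, Gamma_tst = -0.654101, Gamma_ttt = 0.000000; k1 = (0.921266, -1.129785, -0.861309, -1.361619)
  k2: at (s, t) = (1.142247, 0.337130), (ds/dtau, dt/dtau) = (0.878200, -1.197866); Gamma_sss = 0.000000, Gamma_sst = 0.000000, Gamma_stt = 0.654457, Gamma_tss = 0.000000, Gamma_tst = -0.674421, Gamma_ttt = 0.000000; k2 = (0.878200, -1.197866, -0.939069, -1.418937)
  k3: at (s, t) = (1.140093, 0.333726), (ds/dtau, dt/dtau) = (0.874312, -1.200732); Gamma_sss = 0.000000, Gamma_sst = 0.000000, Gamma_stt = 0.655407, Gamma_tss = 0.000000, Gamma_tst = -0.673443, Gamma_ttt = 0.000000; k3 = (0.874312, -1.200732, -0.944938, -1.413981)
  k4: at (s, t) = (1.183615, 0.273546), (ds/dtau, dt/dtau) = (0.826772, -1.271183); Gamma_sss = 0.000000, Gamma_sst = 0.000000, Gamma_stt = 0.636198, Gamma_tss = 0.000000, Gamma_tst = -0.693777, Gamma_ttt = 0.000000; k4 = (0.826772, -1.271183, -1.028036, -1.458290)
  Y <- Y + (h/6)(k1 + 2k2 + 2k3 + k4): s = 1.1837, t = 0.2737, ds/dtau = 0.8270, dt/dtau = -1.2712


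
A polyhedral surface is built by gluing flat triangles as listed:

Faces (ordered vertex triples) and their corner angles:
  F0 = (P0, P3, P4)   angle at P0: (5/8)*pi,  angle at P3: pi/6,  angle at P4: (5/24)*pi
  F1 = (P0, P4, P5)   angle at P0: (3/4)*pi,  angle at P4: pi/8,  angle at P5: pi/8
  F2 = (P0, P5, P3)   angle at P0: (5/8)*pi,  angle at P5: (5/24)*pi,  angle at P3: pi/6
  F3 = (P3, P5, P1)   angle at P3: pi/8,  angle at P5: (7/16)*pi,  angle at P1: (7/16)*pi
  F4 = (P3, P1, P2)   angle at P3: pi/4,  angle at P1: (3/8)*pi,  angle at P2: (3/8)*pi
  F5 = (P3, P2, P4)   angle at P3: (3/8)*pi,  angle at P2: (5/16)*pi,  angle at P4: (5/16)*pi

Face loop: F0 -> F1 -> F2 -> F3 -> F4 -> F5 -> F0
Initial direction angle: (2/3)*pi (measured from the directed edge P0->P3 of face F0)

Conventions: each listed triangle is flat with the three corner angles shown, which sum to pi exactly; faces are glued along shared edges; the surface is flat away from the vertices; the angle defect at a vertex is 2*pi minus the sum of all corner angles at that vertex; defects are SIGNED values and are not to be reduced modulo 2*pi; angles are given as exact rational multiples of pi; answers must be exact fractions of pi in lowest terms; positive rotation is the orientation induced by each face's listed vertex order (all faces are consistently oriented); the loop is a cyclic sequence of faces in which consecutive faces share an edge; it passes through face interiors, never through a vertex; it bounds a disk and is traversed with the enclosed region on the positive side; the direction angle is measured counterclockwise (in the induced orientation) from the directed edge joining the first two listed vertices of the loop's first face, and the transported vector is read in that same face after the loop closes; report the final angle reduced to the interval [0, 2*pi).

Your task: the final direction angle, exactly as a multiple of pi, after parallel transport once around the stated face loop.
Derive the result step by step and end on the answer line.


enclosed vertex P0: corner angles sum to 2*pi, defect = 2*pi - 2*pi = 0
enclosed vertex P3: corner angles sum to (13/12)*pi, defect = 2*pi - (13/12)*pi = (11/12)*pi
the final direction is the initial angle plus the enclosed defects, taken mod 2*pi in the induced orientation
final angle = (2/3)*pi + (11/12)*pi = (19/12)*pi (mod 2*pi)

Answer: final direction angle = (19/12)*pi


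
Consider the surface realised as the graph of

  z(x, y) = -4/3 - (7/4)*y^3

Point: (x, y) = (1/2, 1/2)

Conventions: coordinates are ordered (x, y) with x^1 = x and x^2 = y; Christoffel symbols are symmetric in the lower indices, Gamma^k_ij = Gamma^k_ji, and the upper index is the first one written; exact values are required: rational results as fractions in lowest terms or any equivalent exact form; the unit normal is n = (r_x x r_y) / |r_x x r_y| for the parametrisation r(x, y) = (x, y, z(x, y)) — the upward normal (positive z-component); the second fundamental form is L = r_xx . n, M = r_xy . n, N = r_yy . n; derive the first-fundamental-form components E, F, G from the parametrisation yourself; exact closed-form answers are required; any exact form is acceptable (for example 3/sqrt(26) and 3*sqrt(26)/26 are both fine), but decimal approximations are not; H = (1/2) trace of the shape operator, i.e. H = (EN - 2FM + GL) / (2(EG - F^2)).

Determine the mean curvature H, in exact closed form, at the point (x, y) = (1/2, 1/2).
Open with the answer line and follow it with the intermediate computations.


Answer: H = -10752*sqrt(697)/485809

z_x = 0, z_y = -21/16, z_xx = 0, z_xy = 0, z_yy = -21/4
E = 1, F = 0, G = 697/256; answer radicand W^2 = 697/256
unnormalised second-form numerators: l = 0, m = 0, n = -21/4; L = l/sqrt(697/256), and similarly M = m/sqrt(W^2), N = n/sqrt(W^2)
H = (E*n - 2*F*m + G*l) / (2*(EG - F^2)*sqrt(W^2)); E*n - 2*F*m + G*l = -21/4, EG - F^2 = 697/256, so H = (-672/697)/sqrt(697/256)


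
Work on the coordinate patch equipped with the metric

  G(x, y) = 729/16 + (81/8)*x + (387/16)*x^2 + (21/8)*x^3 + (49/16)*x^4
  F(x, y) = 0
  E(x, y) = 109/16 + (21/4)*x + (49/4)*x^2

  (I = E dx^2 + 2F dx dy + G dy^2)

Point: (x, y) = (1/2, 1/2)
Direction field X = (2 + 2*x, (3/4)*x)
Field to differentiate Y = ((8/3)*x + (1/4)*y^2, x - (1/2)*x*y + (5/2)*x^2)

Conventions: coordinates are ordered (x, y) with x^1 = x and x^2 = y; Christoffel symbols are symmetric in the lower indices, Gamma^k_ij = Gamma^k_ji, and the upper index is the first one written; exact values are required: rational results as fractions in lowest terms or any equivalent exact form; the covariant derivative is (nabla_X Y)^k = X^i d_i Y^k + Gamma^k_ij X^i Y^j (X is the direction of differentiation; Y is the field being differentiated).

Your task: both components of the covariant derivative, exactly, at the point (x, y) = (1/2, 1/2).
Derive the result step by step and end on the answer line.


E = 25/2, F = 0, G = 14641/256 at the point
E_x = 35/2, E_y = 0, F_x = 0, F_y = 0, G_x = 605/16, G_y = 0
EG - F^2 = 366025/512;  g^inv = (512/366025) * [[14641/256, 0], [0, 25/2]]
first-kind symbols [ij,l] = (1/2)(d_i g_jl + d_j g_il - d_l g_ij): [xx,x] = E_x/2 = 35/4, [xx,y] = F_x - E_y/2 = 0, [xy,x] = E_y/2 = 0, [xy,y] = G_x/2 = 605/32, [yy,x] = F_y - G_x/2 = -605/32, [yy,y] = G_y/2 = 0
Gamma^x_ij = (G*[ij,x] - F*[ij,y])/(EG - F^2), Gamma^y_ij = (E*[ij,y] - F*[ij,x])/(EG - F^2)
Gamma_xxx = 7/10, Gamma_xxy = 0, Gamma_xyy = -121/80, Gamma_yxx = 0, Gamma_yxy = 40/121, Gamma_yyy = 0
X = (3, 3/8), Y = (67/48, 1) at the point

Answer: (nabla_X Y)^x = 6693/640, (nabla_X Y)^y = 3809/352


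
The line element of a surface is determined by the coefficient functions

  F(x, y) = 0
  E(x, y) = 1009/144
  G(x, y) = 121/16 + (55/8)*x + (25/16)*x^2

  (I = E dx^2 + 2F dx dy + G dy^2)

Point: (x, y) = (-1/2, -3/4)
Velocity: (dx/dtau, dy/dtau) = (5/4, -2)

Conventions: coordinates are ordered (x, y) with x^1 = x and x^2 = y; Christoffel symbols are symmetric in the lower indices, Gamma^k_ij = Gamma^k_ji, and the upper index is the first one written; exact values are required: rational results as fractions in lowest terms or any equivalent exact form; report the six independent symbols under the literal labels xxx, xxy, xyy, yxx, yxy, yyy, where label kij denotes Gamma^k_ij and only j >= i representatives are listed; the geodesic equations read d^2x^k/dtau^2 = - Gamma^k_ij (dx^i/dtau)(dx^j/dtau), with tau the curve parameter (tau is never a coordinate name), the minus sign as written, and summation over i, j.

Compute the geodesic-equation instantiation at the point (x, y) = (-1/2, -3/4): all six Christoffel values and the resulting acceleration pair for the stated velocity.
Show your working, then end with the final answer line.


E = 1009/144, F = 0, G = 289/64 at the point
E_x = 0, E_y = 0, F_x = 0, F_y = 0, G_x = 85/16, G_y = 0
EG - F^2 = 291601/9216;  g^inv = (9216/291601) * [[289/64, 0], [0, 1009/144]]
first-kind symbols [ij,l] = (1/2)(d_i g_jl + d_j g_il - d_l g_ij): [xx,x] = E_x/2 = 0, [xx,y] = F_x - E_y/2 = 0, [xy,x] = E_y/2 = 0, [xy,y] = G_x/2 = 85/32, [yy,x] = F_y - G_x/2 = -85/32, [yy,y] = G_y/2 = 0
Gamma^x_ij = (G*[ij,x] - F*[ij,y])/(EG - F^2), Gamma^y_ij = (E*[ij,y] - F*[ij,x])/(EG - F^2)
Gamma_xxx = 0, Gamma_xxy = 0, Gamma_xyy = -765/2018, Gamma_yxx = 0, Gamma_yxy = 10/17, Gamma_yyy = 0
d^2x/dtau^2 = -(Gamma_xxx*(5/4)^2 + 2*Gamma_xxy*(5/4)*(-2) + Gamma_xyy*(-2)^2) = 1530/1009
d^2y/dtau^2 = -(Gamma_yxx*(5/4)^2 + 2*Gamma_yxy*(5/4)*(-2) + Gamma_yyy*(-2)^2) = 50/17

Answer: Gamma_xxx = 0, Gamma_xxy = 0, Gamma_xyy = -765/2018, Gamma_yxx = 0, Gamma_yxy = 10/17, Gamma_yyy = 0; accelerations (d^2x/dtau^2, d^2y/dtau^2) = (1530/1009, 50/17)


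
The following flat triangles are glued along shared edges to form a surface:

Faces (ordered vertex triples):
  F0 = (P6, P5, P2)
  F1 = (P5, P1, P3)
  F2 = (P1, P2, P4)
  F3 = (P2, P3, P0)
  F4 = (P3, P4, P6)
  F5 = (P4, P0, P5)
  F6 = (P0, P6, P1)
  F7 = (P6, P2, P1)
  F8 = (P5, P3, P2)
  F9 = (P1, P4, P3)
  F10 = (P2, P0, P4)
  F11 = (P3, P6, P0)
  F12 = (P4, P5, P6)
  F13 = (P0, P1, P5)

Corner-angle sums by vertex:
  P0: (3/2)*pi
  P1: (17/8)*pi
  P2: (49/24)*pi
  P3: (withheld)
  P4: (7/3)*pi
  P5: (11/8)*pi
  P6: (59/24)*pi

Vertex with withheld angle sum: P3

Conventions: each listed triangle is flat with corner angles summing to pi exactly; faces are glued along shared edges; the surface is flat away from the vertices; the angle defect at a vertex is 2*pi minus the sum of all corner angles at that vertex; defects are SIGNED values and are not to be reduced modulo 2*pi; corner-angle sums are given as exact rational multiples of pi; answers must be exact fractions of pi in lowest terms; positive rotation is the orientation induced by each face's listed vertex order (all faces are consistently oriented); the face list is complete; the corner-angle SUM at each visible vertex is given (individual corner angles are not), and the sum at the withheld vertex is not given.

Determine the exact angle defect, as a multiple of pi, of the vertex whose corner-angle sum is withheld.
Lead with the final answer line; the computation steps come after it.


Answer: defect(P3) = -pi/6

V = 7, E = 21, F = 14; chi = V - E + F = 0
Gauss-Bonnet: total defect = 2*pi*chi = 0; visible defects sum to pi/6


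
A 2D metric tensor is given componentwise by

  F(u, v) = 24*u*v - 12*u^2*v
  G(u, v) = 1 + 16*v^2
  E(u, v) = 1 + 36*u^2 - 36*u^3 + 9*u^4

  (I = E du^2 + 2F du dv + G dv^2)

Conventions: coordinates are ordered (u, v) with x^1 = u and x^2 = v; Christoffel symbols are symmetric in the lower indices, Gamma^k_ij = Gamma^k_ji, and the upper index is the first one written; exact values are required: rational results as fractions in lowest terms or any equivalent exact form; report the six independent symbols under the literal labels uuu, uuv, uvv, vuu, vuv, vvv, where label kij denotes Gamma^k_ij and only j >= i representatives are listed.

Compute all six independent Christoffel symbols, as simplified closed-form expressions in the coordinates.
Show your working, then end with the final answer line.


E = 1 + 36*u^2 - 36*u^3 + 9*u^4; F = 24*u*v - 12*u^2*v; G = 1 + 16*v^2
Gamma^k_ij = (1/2) g^{kl} (d_i g_jl + d_j g_il - d_l g_ij), with g^inv = (1/(EG-F^2)) [[G, -F], [-F, E]]
first partials: E_u = 72*u - 108*u^2 + 36*u^3, E_v = 0, F_u = 24*v - 24*u*v, F_v = 24*u - 12*u^2, G_u = 0, G_v = 32*v
D = EG - F^2 = 1 + 16*v^2 + 36*u^2 - 36*u^3 + 9*u^4
expanded: Gamma^u_uu = (G E_u - 2F F_u + F E_v)/(2D), Gamma^u_uv = (G E_v - F G_u)/(2D), Gamma^u_vv = (2G F_v - G G_u - F G_v)/(2D), Gamma^v_uu = (2E F_u - E E_v - F E_u)/(2D), Gamma^v_uv = (E G_u - F E_v)/(2D), Gamma^v_vv = (E G_v - 2F F_v + F G_u)/(2D); substitute and cancel common factors

Answer: Gamma_uuu = (18*u^3 - 54*u^2 + 36*u)/(9*u^4 - 36*u^3 + 36*u^2 + 16*v^2 + 1), Gamma_uuv = 0, Gamma_uvv = (-12*u^2 + 24*u)/(9*u^4 - 36*u^3 + 36*u^2 + 16*v^2 + 1), Gamma_vuu = (-24*u*v + 24*v)/(9*u^4 - 36*u^3 + 36*u^2 + 16*v^2 + 1), Gamma_vuv = 0, Gamma_vvv = 16*v/(9*u^4 - 36*u^3 + 36*u^2 + 16*v^2 + 1)


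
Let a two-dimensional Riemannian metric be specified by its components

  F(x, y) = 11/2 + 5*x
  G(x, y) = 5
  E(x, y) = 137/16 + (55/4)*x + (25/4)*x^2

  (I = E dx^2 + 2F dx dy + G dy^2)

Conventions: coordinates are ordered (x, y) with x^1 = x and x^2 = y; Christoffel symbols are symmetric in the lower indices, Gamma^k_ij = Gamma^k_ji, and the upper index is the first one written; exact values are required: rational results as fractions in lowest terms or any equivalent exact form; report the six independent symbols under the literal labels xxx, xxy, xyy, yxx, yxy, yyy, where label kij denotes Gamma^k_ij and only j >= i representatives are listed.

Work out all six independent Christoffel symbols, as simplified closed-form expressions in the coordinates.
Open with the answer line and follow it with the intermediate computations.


Answer: Gamma_xxx = (100*x + 110)/(100*x^2 + 220*x + 201), Gamma_xxy = 0, Gamma_xyy = 0, Gamma_yxx = 80/(100*x^2 + 220*x + 201), Gamma_yxy = 0, Gamma_yyy = 0

E = 137/16 + (55/4)*x + (25/4)*x^2; F = 11/2 + 5*x; G = 5
Gamma^k_ij = (1/2) g^{kl} (d_i g_jl + d_j g_il - d_l g_ij), with g^inv = (1/(EG-F^2)) [[G, -F], [-F, E]]
first partials: E_x = 55/4 + (25/2)*x, E_y = 0, F_x = 5, F_y = 0, G_x = 0, G_y = 0
D = EG - F^2 = 201/16 + (55/4)*x + (25/4)*x^2
expanded: Gamma^x_xx = (G E_x - 2F F_x + F E_y)/(2D), Gamma^x_xy = (G E_y - F G_x)/(2D), Gamma^x_yy = (2G F_y - G G_x - F G_y)/(2D), Gamma^y_xx = (2E F_x - E E_y - F E_x)/(2D), Gamma^y_xy = (E G_x - F E_y)/(2D), Gamma^y_yy = (E G_y - 2F F_y + F G_x)/(2D); substitute and cancel common factors


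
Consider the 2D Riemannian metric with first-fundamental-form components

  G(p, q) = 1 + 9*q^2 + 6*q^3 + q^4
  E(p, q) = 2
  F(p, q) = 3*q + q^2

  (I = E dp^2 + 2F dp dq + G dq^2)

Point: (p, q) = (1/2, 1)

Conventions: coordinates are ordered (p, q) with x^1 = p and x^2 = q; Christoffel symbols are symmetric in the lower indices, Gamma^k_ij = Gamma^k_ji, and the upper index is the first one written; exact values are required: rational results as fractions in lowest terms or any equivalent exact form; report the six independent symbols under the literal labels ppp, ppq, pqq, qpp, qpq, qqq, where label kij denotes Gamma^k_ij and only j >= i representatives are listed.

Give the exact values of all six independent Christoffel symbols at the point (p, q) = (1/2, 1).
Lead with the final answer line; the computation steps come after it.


Answer: Gamma_ppp = 0, Gamma_ppq = 0, Gamma_pqq = 5/18, Gamma_qpp = 0, Gamma_qpq = 0, Gamma_qqq = 10/9

E = 2, F = 4, G = 17 at the point
E_p = 0, E_q = 0, F_p = 0, F_q = 5, G_p = 0, G_q = 40
EG - F^2 = 18;  g^inv = (1/18) * [[17, -4], [-4, 2]]
first-kind symbols [ij,l] = (1/2)(d_i g_jl + d_j g_il - d_l g_ij): [pp,p] = E_p/2 = 0, [pp,q] = F_p - E_q/2 = 0, [pq,p] = E_q/2 = 0, [pq,q] = G_p/2 = 0, [qq,p] = F_q - G_p/2 = 5, [qq,q] = G_q/2 = 20
Gamma^p_ij = (G*[ij,p] - F*[ij,q])/(EG - F^2), Gamma^q_ij = (E*[ij,q] - F*[ij,p])/(EG - F^2)


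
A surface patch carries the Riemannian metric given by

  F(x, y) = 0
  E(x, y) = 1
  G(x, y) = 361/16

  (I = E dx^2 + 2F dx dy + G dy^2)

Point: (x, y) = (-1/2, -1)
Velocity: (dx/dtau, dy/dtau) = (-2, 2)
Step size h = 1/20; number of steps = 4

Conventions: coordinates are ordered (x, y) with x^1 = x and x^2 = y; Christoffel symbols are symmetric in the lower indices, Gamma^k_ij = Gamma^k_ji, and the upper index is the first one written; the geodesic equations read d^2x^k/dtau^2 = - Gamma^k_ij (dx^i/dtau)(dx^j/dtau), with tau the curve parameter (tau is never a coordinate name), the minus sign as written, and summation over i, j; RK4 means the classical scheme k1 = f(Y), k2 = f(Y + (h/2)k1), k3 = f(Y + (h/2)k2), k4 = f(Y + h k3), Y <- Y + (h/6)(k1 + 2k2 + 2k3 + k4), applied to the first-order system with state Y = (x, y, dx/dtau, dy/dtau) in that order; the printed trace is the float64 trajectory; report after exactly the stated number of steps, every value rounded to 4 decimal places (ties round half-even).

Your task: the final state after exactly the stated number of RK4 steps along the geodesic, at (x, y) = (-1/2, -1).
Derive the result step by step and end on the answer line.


f(Y) = (dx/dtau, dy/dtau, -Gamma^x_ij Y'^i Y'^j, -Gamma^y_ij Y'^i Y'^j) with the Gammas evaluated at the stage position; h = 0.050000; intermediate values shown to 6 dp
step 0: x = -0.5000, y = -1.0000, dx/dtau = -2.0000, dy/dtau = 2.0000
step 1:
  k1: at (x, y) = (-0.500000, -1.000000), (dx/dtau, dy/dtau) = (-2.000000, 2.000000); Gamma_xxx = 0.000000, Gamma_xxy = 0.000000, Gamma_xyy = 0.000000, Gamma_yxx = 0.000000, Gamma_yxy = 0.000000, Gamma_yyy = 0.000000; k1 = (-2.000000, 2.000000, 0.000000, 0.000000)
  k2: at (x, y) = (-0.550000, -0.950000), (dx/dtau, dy/dtau) = (-2.000000, 2.000000); Gamma_xxx = 0.000000, Gamma_xxy = 0.000000, Gamma_xyy = 0.000000, Gamma_yxx = 0.000000, Gamma_yxy = 0.000000, Gamma_yyy = 0.000000; k2 = (-2.000000, 2.000000, 0.000000, 0.000000)
  k3: at (x, y) = (-0.550000, -0.950000), (dx/dtau, dy/dtau) = (-2.000000, 2.000000); Gamma_xxx = 0.000000, Gamma_xxy = 0.000000, Gamma_xyy = 0.000000, Gamma_yxx = 0.000000, Gamma_yxy = 0.000000, Gamma_yyy = 0.000000; k3 = (-2.000000, 2.000000, 0.000000, 0.000000)
  k4: at (x, y) = (-0.600000, -0.900000), (dx/dtau, dy/dtau) = (-2.000000, 2.000000); Gamma_xxx = 0.000000, Gamma_xxy = 0.000000, Gamma_xyy = 0.000000, Gamma_yxx = 0.000000, Gamma_yxy = 0.000000, Gamma_yyy = 0.000000; k4 = (-2.000000, 2.000000, 0.000000, 0.000000)
  Y <- Y + (h/6)(k1 + 2k2 + 2k3 + k4): x = -0.6000, y = -0.9000, dx/dtau = -2.0000, dy/dtau = 2.0000
step 2:
  k1: at (x, y) = (-0.600000, -0.900000), (dx/dtau, dy/dtau) = (-2.000000, 2.000000); Gamma_xxx = 0.000000, Gamma_xxy = 0.000000, Gamma_xyy = 0.000000, Gamma_yxx = 0.000000, Gamma_yxy = 0.000000, Gamma_yyy = 0.000000; k1 = (-2.000000, 2.000000, 0.000000, 0.000000)
  k2: at (x, y) = (-0.650000, -0.850000), (dx/dtau, dy/dtau) = (-2.000000, 2.000000); Gamma_xxx = 0.000000, Gamma_xxy = 0.000000, Gamma_xyy = 0.000000, Gamma_yxx = 0.000000, Gamma_yxy = 0.000000, Gamma_yyy = 0.000000; k2 = (-2.000000, 2.000000, 0.000000, 0.000000)
  k3: at (x, y) = (-0.650000, -0.850000), (dx/dtau, dy/dtau) = (-2.000000, 2.000000); Gamma_xxx = 0.000000, Gamma_xxy = 0.000000, Gamma_xyy = 0.000000, Gamma_yxx = 0.000000, Gamma_yxy = 0.000000, Gamma_yyy = 0.000000; k3 = (-2.000000, 2.000000, 0.000000, 0.000000)
  k4: at (x, y) = (-0.700000, -0.800000), (dx/dtau, dy/dtau) = (-2.000000, 2.000000); Gamma_xxx = 0.000000, Gamma_xxy = 0.000000, Gamma_xyy = 0.000000, Gamma_yxx = 0.000000, Gamma_yxy = 0.000000, Gamma_yyy = 0.000000; k4 = (-2.000000, 2.000000, 0.000000, 0.000000)
  Y <- Y + (h/6)(k1 + 2k2 + 2k3 + k4): x = -0.7000, y = -0.8000, dx/dtau = -2.0000, dy/dtau = 2.0000
step 3:
  k1: at (x, y) = (-0.700000, -0.800000), (dx/dtau, dy/dtau) = (-2.000000, 2.000000); Gamma_xxx = 0.000000, Gamma_xxy = 0.000000, Gamma_xyy = 0.000000, Gamma_yxx = 0.000000, Gamma_yxy = 0.000000, Gamma_yyy = 0.000000; k1 = (-2.000000, 2.000000, 0.000000, 0.000000)
  k2: at (x, y) = (-0.750000, -0.750000), (dx/dtau, dy/dtau) = (-2.000000, 2.000000); Gamma_xxx = 0.000000, Gamma_xxy = 0.000000, Gamma_xyy = 0.000000, Gamma_yxx = 0.000000, Gamma_yxy = 0.000000, Gamma_yyy = 0.000000; k2 = (-2.000000, 2.000000, 0.000000, 0.000000)
  k3: at (x, y) = (-0.750000, -0.750000), (dx/dtau, dy/dtau) = (-2.000000, 2.000000); Gamma_xxx = 0.000000, Gamma_xxy = 0.000000, Gamma_xyy = 0.000000, Gamma_yxx = 0.000000, Gamma_yxy = 0.000000, Gamma_yyy = 0.000000; k3 = (-2.000000, 2.000000, 0.000000, 0.000000)
  k4: at (x, y) = (-0.800000, -0.700000), (dx/dtau, dy/dtau) = (-2.000000, 2.000000); Gamma_xxx = 0.000000, Gamma_xxy = 0.000000, Gamma_xyy = 0.000000, Gamma_yxx = 0.000000, Gamma_yxy = 0.000000, Gamma_yyy = 0.000000; k4 = (-2.000000, 2.000000, 0.000000, 0.000000)
  Y <- Y + (h/6)(k1 + 2k2 + 2k3 + k4): x = -0.8000, y = -0.7000, dx/dtau = -2.0000, dy/dtau = 2.0000
step 4:
  k1: at (x, y) = (-0.800000, -0.700000), (dx/dtau, dy/dtau) = (-2.000000, 2.000000); Gamma_xxx = 0.000000, Gamma_xxy = 0.000000, Gamma_xyy = 0.000000, Gamma_yxx = 0.000000, Gamma_yxy = 0.000000, Gamma_yyy = 0.000000; k1 = (-2.000000, 2.000000, 0.000000, 0.000000)
  k2: at (x, y) = (-0.850000, -0.650000), (dx/dtau, dy/dtau) = (-2.000000, 2.000000); Gamma_xxx = 0.000000, Gamma_xxy = 0.000000, Gamma_xyy = 0.000000, Gamma_yxx = 0.000000, Gamma_yxy = 0.000000, Gamma_yyy = 0.000000; k2 = (-2.000000, 2.000000, 0.000000, 0.000000)
  k3: at (x, y) = (-0.850000, -0.650000), (dx/dtau, dy/dtau) = (-2.000000, 2.000000); Gamma_xxx = 0.000000, Gamma_xxy = 0.000000, Gamma_xyy = 0.000000, Gamma_yxx = 0.000000, Gamma_yxy = 0.000000, Gamma_yyy = 0.000000; k3 = (-2.000000, 2.000000, 0.000000, 0.000000)
  k4: at (x, y) = (-0.900000, -0.600000), (dx/dtau, dy/dtau) = (-2.000000, 2.000000); Gamma_xxx = 0.000000, Gamma_xxy = 0.000000, Gamma_xyy = 0.000000, Gamma_yxx = 0.000000, Gamma_yxy = 0.000000, Gamma_yyy = 0.000000; k4 = (-2.000000, 2.000000, 0.000000, 0.000000)
  Y <- Y + (h/6)(k1 + 2k2 + 2k3 + k4): x = -0.9000, y = -0.6000, dx/dtau = -2.0000, dy/dtau = 2.0000

Answer: x = -0.9000, y = -0.6000, dx/dtau = -2.0000, dy/dtau = 2.0000


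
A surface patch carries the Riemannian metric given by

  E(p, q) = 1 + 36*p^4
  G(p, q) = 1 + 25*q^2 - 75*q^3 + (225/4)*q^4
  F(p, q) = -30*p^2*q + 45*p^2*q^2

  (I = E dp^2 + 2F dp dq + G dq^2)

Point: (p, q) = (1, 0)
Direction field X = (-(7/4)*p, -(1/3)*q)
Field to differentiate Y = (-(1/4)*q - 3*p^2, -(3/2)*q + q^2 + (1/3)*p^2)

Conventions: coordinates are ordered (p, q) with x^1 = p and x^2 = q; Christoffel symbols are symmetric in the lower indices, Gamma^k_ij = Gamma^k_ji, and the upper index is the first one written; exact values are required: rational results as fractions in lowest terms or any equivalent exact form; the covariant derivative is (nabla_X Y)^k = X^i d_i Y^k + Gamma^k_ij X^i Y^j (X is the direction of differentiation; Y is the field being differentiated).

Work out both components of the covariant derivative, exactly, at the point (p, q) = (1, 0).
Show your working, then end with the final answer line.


E = 37, F = 0, G = 1 at the point
E_p = 144, E_q = 0, F_p = 0, F_q = -30, G_p = 0, G_q = 0
EG - F^2 = 37;  g^inv = (1/37) * [[1, 0], [0, 37]]
first-kind symbols [ij,l] = (1/2)(d_i g_jl + d_j g_il - d_l g_ij): [pp,p] = E_p/2 = 72, [pp,q] = F_p - E_q/2 = 0, [pq,p] = E_q/2 = 0, [pq,q] = G_p/2 = 0, [qq,p] = F_q - G_p/2 = -30, [qq,q] = G_q/2 = 0
Gamma^p_ij = (G*[ij,p] - F*[ij,q])/(EG - F^2), Gamma^q_ij = (E*[ij,q] - F*[ij,p])/(EG - F^2)
Gamma_ppp = 72/37, Gamma_ppq = 0, Gamma_pqq = -30/37, Gamma_qpp = 0, Gamma_qpq = 0, Gamma_qqq = 0
X = (-7/4, 0), Y = (-3, 1/3) at the point

Answer: (nabla_X Y)^p = 1533/74, (nabla_X Y)^q = -7/6


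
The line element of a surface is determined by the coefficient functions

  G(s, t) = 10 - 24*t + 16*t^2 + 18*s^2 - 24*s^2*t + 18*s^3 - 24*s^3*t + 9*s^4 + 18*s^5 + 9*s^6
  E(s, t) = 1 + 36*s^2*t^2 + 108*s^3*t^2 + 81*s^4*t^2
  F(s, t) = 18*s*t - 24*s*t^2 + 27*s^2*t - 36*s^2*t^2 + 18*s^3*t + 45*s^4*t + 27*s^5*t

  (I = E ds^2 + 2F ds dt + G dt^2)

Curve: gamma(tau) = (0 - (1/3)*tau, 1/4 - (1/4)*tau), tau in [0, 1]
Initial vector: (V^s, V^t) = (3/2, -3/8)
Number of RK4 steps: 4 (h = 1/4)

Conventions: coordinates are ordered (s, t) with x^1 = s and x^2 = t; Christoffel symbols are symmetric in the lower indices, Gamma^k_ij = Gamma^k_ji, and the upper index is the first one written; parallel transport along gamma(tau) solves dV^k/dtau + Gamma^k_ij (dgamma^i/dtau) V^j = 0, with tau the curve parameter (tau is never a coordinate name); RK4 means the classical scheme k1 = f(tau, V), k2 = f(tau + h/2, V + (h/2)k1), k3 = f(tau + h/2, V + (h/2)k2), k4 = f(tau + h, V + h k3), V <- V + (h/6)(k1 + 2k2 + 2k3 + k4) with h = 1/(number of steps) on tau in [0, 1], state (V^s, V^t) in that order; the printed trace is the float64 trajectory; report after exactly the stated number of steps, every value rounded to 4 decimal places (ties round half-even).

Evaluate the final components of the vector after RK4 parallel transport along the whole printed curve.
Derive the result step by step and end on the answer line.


gamma'(tau) = (-1/3, -1/4); f(tau, V)^k = -Gamma^k_ij(gamma(tau)) gamma'^i(tau) V^j; h = 1/4; intermediate values shown to 6 dp
curve data and Christoffel symbols at the stage parameters:
  tau = 0.000000: gamma = (0.000000, 0.250000), gamma' = (-0.333333, -0.250000); Gamma_sss = 0.000000, Gamma_sst = 0.000000, Gamma_stt = 0.000000, Gamma_tss = 0.600000, Gamma_tst = 0.000000, Gamma_ttt = -1.600000
  tau = 0.125000: gamma = (-0.041667, 0.218750), gamma' = (-0.333333, -0.250000); Gamma_sss = -0.010629, Gamma_sst = 0.002169, Gamma_stt = 0.037021, Gamma_tss = 0.441586, Gamma_tst = -0.090120, Gamma_ttt = -1.538041
  tau = 0.250000: gamma = (-0.083333, 0.187500), gamma' = (-0.333333, -0.250000); Gamma_sss = -0.011244, Gamma_sst = 0.005830, Gamma_stt = 0.053306, Gamma_tss = 0.311029, Gamma_tst = -0.161274, Gamma_ttt = -1.474509
  tau = 0.375000: gamma = (-0.125000, 0.156250), gamma' = (-0.333333, -0.250000); Gamma_sss = -0.008149, Gamma_sst = 0.008475, Gamma_stt = 0.055631, Gamma_tss = 0.206777, Gamma_tst = -0.215048, Gamma_ttt = -1.411596
  tau = 0.500000: gamma = (-0.166667, 0.125000), gamma' = (-0.333333, -0.250000); Gamma_sss = -0.004619, Gamma_sst = 0.009238, Gamma_stt = 0.049272, Gamma_tss = 0.126601, Gamma_tst = -0.253203, Gamma_ttt = -1.350414
  tau = 0.625000: gamma = (-0.208333, 0.093750), gamma' = (-0.333333, -0.250000); Gamma_sss = -0.002011, Gamma_sst = 0.008195, Gamma_stt = 0.038143, Gamma_tss = 0.068110, Gamma_tst = -0.277485, Gamma_ttt = -1.291565
  tau = 0.750000: gamma = (-0.250000, 0.062500), gamma' = (-0.333333, -0.250000); Gamma_sss = -0.000587, Gamma_sst = 0.005869, Gamma_stt = 0.025042, Gamma_tss = 0.028955, Gamma_tst = -0.289552, Gamma_ttt = -1.235423
  tau = 0.875000: gamma = (-0.291667, 0.031250), gamma' = (-0.333333, -0.250000); Gamma_sss = -0.000070, Gamma_sst = 0.002929, Gamma_stt = 0.011902, Gamma_tss = 0.006927, Gamma_tst = -0.290948, Gamma_ttt = -1.182267
  tau = 1.000000: gamma = (-0.333333, 0.000000), gamma' = (-0.333333, -0.250000); Gamma_sss = 0.000000, Gamma_sst = 0.000000, Gamma_stt = 0.000000, Gamma_tss = 0.000000, Gamma_tst = -0.283080, Gamma_ttt = -1.132321
step 0: V^s = 1.5000, V^t = -0.3750
step 1: k1 = (0.000000, 0.450000), k2 = (-0.007682, 0.319136), k3 = (-0.007842, 0.325798), k4 = (-0.007914, 0.218904); V <- V + (h/6)(k1 + 2k2 + 2k3 + k4): V^s = 1.4984, V^t = -0.2934
step 2: k1 = (-0.007912, 0.218855), k2 = (-0.005346, 0.135656), k3 = (-0.005520, 0.140077), k4 = (-0.002826, 0.077444); V <- V + (h/6)(k1 + 2k2 + 2k3 + k4): V^s = 1.4970, V^t = -0.2581
step 3: k1 = (-0.002821, 0.077315), k2 = (-0.000984, 0.033334), k3 = (-0.001052, 0.035607), k4 = (-0.000144, 0.007101); V <- V + (h/6)(k1 + 2k2 + 2k3 + k4): V^s = 1.4967, V^t = -0.2488
step 4: k1 = (-0.000141, 0.006957), k2 = (0.000081, -0.008086), k3 = (0.000074, -0.007350), k4 = (0.000000, -0.011325); V <- V + (h/6)(k1 + 2k2 + 2k3 + k4): V^s = 1.4967, V^t = -0.2503

Answer: V^s = 1.4967, V^t = -0.2503
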